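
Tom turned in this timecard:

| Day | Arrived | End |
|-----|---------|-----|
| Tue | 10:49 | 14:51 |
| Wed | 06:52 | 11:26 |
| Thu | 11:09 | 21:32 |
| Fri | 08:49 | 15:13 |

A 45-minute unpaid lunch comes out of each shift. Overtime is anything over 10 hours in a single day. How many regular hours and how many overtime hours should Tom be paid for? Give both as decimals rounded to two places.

Regular 22.38 hours, overtime 0.00 hours

Tue: 10:49–14:51 = 4 h 2 min; less 45 min break → 3 h 17 min
Wed: 06:52–11:26 = 4 h 34 min; less 45 min break → 3 h 49 min
Thu: 11:09–21:32 = 10 h 23 min; less 45 min break → 9 h 38 min
Fri: 08:49–15:13 = 6 h 24 min; less 45 min break → 5 h 39 min
Tue reg 3 h 17 min / OT 0 h 0 min; Wed reg 3 h 49 min / OT 0 h 0 min; Thu reg 9 h 38 min / OT 0 h 0 min; Fri reg 5 h 39 min / OT 0 h 0 min.
Totals: regular 22 h 23 min, overtime 0 h 0 min.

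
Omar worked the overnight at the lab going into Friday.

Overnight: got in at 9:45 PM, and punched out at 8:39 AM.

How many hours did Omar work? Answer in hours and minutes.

10 h 54 min

Overnight: 9:45 PM → midnight = 2 h 15 min; midnight → 8:39 AM = 8 h 39 min; span 10 h 54 min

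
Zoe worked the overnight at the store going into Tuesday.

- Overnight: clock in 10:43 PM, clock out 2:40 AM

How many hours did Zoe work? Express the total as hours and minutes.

3 h 57 min

Overnight: 10:43 PM → midnight = 1 h 17 min; midnight → 2:40 AM = 2 h 40 min; span 3 h 57 min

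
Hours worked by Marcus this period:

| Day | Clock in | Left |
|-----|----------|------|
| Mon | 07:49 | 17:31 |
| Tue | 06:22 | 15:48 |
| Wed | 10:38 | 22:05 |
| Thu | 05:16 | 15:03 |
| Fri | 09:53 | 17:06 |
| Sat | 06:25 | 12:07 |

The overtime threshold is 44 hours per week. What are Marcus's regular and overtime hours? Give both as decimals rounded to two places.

Mon: 07:49–17:31 = 9 h 42 min
Tue: 06:22–15:48 = 9 h 26 min
Wed: 10:38–22:05 = 11 h 27 min
Thu: 05:16–15:03 = 9 h 47 min
Fri: 09:53–17:06 = 7 h 13 min
Sat: 06:25–12:07 = 5 h 42 min
Total worked: 53 h 17 min = 53.28 h.
Threshold 44 h → overtime 9 h 17 min, regular 44 h 0 min.

Regular 44.00 hours, overtime 9.28 hours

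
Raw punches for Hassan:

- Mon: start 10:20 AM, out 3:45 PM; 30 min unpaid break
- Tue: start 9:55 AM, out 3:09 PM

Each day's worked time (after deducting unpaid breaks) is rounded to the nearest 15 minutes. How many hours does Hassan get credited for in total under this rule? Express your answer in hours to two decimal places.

10.25 hours

Mon: 10:20 AM–3:45 PM = 5 h 25 min − 30 min = 4 h 55 min → rounds to 5 h 0 min
Tue: 9:55 AM–3:09 PM = 5 h 14 min → rounds to 5 h 15 min
Total credited: 10 h 15 min.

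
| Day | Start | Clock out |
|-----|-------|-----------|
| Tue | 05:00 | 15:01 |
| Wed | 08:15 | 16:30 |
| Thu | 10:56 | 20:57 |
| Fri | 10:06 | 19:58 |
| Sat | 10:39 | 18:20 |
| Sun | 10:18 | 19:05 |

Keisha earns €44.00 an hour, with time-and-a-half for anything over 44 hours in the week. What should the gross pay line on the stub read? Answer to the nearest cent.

€2636.70

Tue: 05:00–15:01 = 10 h 1 min
Wed: 08:15–16:30 = 8 h 15 min
Thu: 10:56–20:57 = 10 h 1 min
Fri: 10:06–19:58 = 9 h 52 min
Sat: 10:39–18:20 = 7 h 41 min
Sun: 10:18–19:05 = 8 h 47 min
Total worked: 54 h 37 min = 3277 min.
Regular 44 h 0 min = 2640 min at €44.00/h; overtime 10 h 37 min = 637 min at €66.00/h.
Pay = (2640 × €44.00 + 637 × €66.00) ÷ 60 = €2636.70.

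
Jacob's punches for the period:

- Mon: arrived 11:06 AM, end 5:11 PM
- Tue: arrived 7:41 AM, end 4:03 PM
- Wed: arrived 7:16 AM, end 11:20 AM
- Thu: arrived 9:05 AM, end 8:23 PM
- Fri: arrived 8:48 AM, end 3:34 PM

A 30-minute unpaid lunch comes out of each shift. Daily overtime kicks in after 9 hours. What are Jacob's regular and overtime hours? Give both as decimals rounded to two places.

Regular 32.28 hours, overtime 1.80 hours

Mon: 11:06 AM–5:11 PM = 6 h 5 min; less 30 min break → 5 h 35 min
Tue: 7:41 AM–4:03 PM = 8 h 22 min; less 30 min break → 7 h 52 min
Wed: 7:16 AM–11:20 AM = 4 h 4 min; less 30 min break → 3 h 34 min
Thu: 9:05 AM–8:23 PM = 11 h 18 min; less 30 min break → 10 h 48 min
Fri: 8:48 AM–3:34 PM = 6 h 46 min; less 30 min break → 6 h 16 min
Mon reg 5 h 35 min / OT 0 h 0 min; Tue reg 7 h 52 min / OT 0 h 0 min; Wed reg 3 h 34 min / OT 0 h 0 min; Thu reg 9 h 0 min / OT 1 h 48 min; Fri reg 6 h 16 min / OT 0 h 0 min.
Totals: regular 32 h 17 min, overtime 1 h 48 min.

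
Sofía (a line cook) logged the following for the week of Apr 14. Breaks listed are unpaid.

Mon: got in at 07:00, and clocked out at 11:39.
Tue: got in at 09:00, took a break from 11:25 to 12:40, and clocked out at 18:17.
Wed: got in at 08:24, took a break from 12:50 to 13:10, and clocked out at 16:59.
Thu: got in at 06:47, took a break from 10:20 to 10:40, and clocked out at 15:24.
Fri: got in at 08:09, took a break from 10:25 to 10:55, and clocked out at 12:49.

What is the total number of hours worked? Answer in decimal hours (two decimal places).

33.38 hours

Mon: 07:00–11:39 = 4 h 39 min
Tue: 09:00–18:17 = 9 h 17 min; less 75 min break → 8 h 2 min
Wed: 08:24–16:59 = 8 h 35 min; less 20 min break → 8 h 15 min
Thu: 06:47–15:24 = 8 h 37 min; less 20 min break → 8 h 17 min
Fri: 08:09–12:49 = 4 h 40 min; less 30 min break → 4 h 10 min
Total: 4 h 39 min + 8 h 2 min + 8 h 15 min + 8 h 17 min + 4 h 10 min = 33 h 23 min.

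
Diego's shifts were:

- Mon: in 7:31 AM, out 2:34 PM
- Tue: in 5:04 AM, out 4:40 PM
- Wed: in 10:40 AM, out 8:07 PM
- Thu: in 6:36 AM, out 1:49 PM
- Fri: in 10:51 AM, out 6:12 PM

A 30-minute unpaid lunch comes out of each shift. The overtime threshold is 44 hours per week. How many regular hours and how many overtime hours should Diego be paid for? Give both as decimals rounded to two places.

Regular 40.17 hours, overtime 0.00 hours

Mon: 7:31 AM–2:34 PM = 7 h 3 min; less 30 min break → 6 h 33 min
Tue: 5:04 AM–4:40 PM = 11 h 36 min; less 30 min break → 11 h 6 min
Wed: 10:40 AM–8:07 PM = 9 h 27 min; less 30 min break → 8 h 57 min
Thu: 6:36 AM–1:49 PM = 7 h 13 min; less 30 min break → 6 h 43 min
Fri: 10:51 AM–6:12 PM = 7 h 21 min; less 30 min break → 6 h 51 min
Total worked: 40 h 10 min = 40.17 h.
Threshold 44 h → overtime 0 h 0 min, regular 40 h 10 min.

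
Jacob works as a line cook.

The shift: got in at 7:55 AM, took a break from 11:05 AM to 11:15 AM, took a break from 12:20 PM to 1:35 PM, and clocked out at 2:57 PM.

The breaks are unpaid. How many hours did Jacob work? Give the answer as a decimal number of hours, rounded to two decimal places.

The shift: 7:55 AM–2:57 PM = 7 h 2 min; less 85 min break → 5 h 37 min

5.62 hours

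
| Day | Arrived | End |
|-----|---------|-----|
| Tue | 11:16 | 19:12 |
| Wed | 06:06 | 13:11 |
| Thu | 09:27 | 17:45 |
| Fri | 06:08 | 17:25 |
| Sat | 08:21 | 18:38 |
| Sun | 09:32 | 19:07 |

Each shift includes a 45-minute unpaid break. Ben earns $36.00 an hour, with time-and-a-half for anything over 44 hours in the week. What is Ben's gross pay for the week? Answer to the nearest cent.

Tue: 11:16–19:12 = 7 h 56 min; less 45 min break → 7 h 11 min
Wed: 06:06–13:11 = 7 h 5 min; less 45 min break → 6 h 20 min
Thu: 09:27–17:45 = 8 h 18 min; less 45 min break → 7 h 33 min
Fri: 06:08–17:25 = 11 h 17 min; less 45 min break → 10 h 32 min
Sat: 08:21–18:38 = 10 h 17 min; less 45 min break → 9 h 32 min
Sun: 09:32–19:07 = 9 h 35 min; less 45 min break → 8 h 50 min
Total worked: 49 h 58 min = 2998 min.
Regular 44 h 0 min = 2640 min at $36.00/h; overtime 5 h 58 min = 358 min at $54.00/h.
Pay = (2640 × $36.00 + 358 × $54.00) ÷ 60 = $1906.20.

$1906.20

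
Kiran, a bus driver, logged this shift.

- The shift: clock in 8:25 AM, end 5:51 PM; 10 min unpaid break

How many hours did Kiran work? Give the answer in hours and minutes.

The shift: 8:25 AM–5:51 PM = 9 h 26 min; less 10 min break → 9 h 16 min

9 h 16 min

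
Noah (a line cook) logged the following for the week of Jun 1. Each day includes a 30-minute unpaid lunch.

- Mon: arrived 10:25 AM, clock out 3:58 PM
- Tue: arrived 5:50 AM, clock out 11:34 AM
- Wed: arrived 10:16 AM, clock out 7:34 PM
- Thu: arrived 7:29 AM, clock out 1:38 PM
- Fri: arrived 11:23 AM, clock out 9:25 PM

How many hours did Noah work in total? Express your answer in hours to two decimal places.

34.27 hours

Mon: 10:25 AM–3:58 PM = 5 h 33 min; less 30 min break → 5 h 3 min
Tue: 5:50 AM–11:34 AM = 5 h 44 min; less 30 min break → 5 h 14 min
Wed: 10:16 AM–7:34 PM = 9 h 18 min; less 30 min break → 8 h 48 min
Thu: 7:29 AM–1:38 PM = 6 h 9 min; less 30 min break → 5 h 39 min
Fri: 11:23 AM–9:25 PM = 10 h 2 min; less 30 min break → 9 h 32 min
Total: 5 h 3 min + 5 h 14 min + 8 h 48 min + 5 h 39 min + 9 h 32 min = 34 h 16 min.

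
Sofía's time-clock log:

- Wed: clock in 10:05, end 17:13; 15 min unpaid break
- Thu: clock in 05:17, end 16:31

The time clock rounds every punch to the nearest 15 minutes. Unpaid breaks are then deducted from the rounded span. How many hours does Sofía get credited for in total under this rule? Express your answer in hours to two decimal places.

Wed: in 10:05→10:00, out 17:13→17:15; 7 h 15 min − 15 min = 7 h 0 min
Thu: in 05:17→05:15, out 16:31→16:30; 11 h 15 min
Total credited: 18 h 15 min.

18.25 hours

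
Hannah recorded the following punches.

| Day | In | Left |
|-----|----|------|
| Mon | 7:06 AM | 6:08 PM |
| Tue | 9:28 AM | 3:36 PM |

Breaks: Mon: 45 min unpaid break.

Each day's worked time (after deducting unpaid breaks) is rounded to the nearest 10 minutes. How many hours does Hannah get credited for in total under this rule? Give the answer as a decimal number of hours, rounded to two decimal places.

Mon: 7:06 AM–6:08 PM = 11 h 2 min − 45 min = 10 h 17 min → rounds to 10 h 20 min
Tue: 9:28 AM–3:36 PM = 6 h 8 min → rounds to 6 h 10 min
Total credited: 16 h 30 min.

16.50 hours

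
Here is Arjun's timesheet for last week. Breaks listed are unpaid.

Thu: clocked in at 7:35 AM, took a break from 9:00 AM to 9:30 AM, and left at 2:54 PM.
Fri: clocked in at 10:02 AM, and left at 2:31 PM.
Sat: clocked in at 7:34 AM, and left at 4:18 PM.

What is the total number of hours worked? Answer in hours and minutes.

20 h 2 min

Thu: 7:35 AM–2:54 PM = 7 h 19 min; less 30 min break → 6 h 49 min
Fri: 10:02 AM–2:31 PM = 4 h 29 min
Sat: 7:34 AM–4:18 PM = 8 h 44 min
Total: 6 h 49 min + 4 h 29 min + 8 h 44 min = 20 h 2 min.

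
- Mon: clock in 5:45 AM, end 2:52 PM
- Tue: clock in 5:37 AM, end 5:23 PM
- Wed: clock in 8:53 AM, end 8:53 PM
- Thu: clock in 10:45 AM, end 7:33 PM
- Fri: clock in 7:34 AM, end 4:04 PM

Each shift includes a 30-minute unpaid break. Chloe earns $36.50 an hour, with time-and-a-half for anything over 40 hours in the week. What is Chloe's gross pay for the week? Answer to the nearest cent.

Mon: 5:45 AM–2:52 PM = 9 h 7 min; less 30 min break → 8 h 37 min
Tue: 5:37 AM–5:23 PM = 11 h 46 min; less 30 min break → 11 h 16 min
Wed: 8:53 AM–8:53 PM = 12 h 0 min; less 30 min break → 11 h 30 min
Thu: 10:45 AM–7:33 PM = 8 h 48 min; less 30 min break → 8 h 18 min
Fri: 7:34 AM–4:04 PM = 8 h 30 min; less 30 min break → 8 h 0 min
Total worked: 47 h 41 min = 2861 min.
Regular 40 h 0 min = 2400 min at $36.50/h; overtime 7 h 41 min = 461 min at $54.75/h.
Pay = (2400 × $36.50 + 461 × $54.75) ÷ 60 = $1880.66.

$1880.66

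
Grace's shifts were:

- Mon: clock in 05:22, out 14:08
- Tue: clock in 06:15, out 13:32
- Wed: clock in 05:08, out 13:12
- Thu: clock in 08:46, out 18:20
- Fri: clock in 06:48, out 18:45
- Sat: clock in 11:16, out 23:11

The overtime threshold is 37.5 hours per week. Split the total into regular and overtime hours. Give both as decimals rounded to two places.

Regular 37.50 hours, overtime 20.05 hours

Mon: 05:22–14:08 = 8 h 46 min
Tue: 06:15–13:32 = 7 h 17 min
Wed: 05:08–13:12 = 8 h 4 min
Thu: 08:46–18:20 = 9 h 34 min
Fri: 06:48–18:45 = 11 h 57 min
Sat: 11:16–23:11 = 11 h 55 min
Total worked: 57 h 33 min = 57.55 h.
Threshold 37.5 h → overtime 20 h 3 min, regular 37 h 30 min.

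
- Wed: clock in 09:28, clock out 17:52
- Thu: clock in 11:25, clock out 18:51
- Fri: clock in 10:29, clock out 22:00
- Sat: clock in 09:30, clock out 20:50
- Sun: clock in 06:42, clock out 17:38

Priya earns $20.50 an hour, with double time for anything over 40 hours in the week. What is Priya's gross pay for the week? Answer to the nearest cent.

Wed: 09:28–17:52 = 8 h 24 min
Thu: 11:25–18:51 = 7 h 26 min
Fri: 10:29–22:00 = 11 h 31 min
Sat: 09:30–20:50 = 11 h 20 min
Sun: 06:42–17:38 = 10 h 56 min
Total worked: 49 h 37 min = 2977 min.
Regular 40 h 0 min = 2400 min at $20.50/h; overtime 9 h 37 min = 577 min at $41.00/h.
Pay = (2400 × $20.50 + 577 × $41.00) ÷ 60 = $1214.28.

$1214.28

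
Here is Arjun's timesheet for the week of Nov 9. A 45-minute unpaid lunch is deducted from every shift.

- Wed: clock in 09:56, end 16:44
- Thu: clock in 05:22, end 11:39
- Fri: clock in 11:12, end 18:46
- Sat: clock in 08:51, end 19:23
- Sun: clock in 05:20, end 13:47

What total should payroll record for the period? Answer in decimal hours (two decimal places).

Wed: 09:56–16:44 = 6 h 48 min; less 45 min break → 6 h 3 min
Thu: 05:22–11:39 = 6 h 17 min; less 45 min break → 5 h 32 min
Fri: 11:12–18:46 = 7 h 34 min; less 45 min break → 6 h 49 min
Sat: 08:51–19:23 = 10 h 32 min; less 45 min break → 9 h 47 min
Sun: 05:20–13:47 = 8 h 27 min; less 45 min break → 7 h 42 min
Total: 6 h 3 min + 5 h 32 min + 6 h 49 min + 9 h 47 min + 7 h 42 min = 35 h 53 min.

35.88 hours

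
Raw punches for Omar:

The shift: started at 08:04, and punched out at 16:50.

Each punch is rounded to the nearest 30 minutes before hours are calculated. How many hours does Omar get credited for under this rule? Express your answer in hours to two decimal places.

9.00 hours

The shift: in 08:04→08:00, out 16:50→17:00; 9 h 0 min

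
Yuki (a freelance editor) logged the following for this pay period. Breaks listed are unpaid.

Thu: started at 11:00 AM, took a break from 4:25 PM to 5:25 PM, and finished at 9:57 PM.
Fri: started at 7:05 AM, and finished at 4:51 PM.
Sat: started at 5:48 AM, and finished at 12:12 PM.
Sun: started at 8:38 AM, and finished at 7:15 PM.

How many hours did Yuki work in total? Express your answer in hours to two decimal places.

36.73 hours

Thu: 11:00 AM–9:57 PM = 10 h 57 min; less 60 min break → 9 h 57 min
Fri: 7:05 AM–4:51 PM = 9 h 46 min
Sat: 5:48 AM–12:12 PM = 6 h 24 min
Sun: 8:38 AM–7:15 PM = 10 h 37 min
Total: 9 h 57 min + 9 h 46 min + 6 h 24 min + 10 h 37 min = 36 h 44 min.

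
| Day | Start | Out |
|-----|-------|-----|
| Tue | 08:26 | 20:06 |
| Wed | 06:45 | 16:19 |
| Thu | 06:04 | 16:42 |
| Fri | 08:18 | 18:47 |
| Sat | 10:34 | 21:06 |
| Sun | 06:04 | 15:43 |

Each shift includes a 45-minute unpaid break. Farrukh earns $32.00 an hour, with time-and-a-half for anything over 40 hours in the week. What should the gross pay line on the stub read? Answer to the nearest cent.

$2145.60

Tue: 08:26–20:06 = 11 h 40 min; less 45 min break → 10 h 55 min
Wed: 06:45–16:19 = 9 h 34 min; less 45 min break → 8 h 49 min
Thu: 06:04–16:42 = 10 h 38 min; less 45 min break → 9 h 53 min
Fri: 08:18–18:47 = 10 h 29 min; less 45 min break → 9 h 44 min
Sat: 10:34–21:06 = 10 h 32 min; less 45 min break → 9 h 47 min
Sun: 06:04–15:43 = 9 h 39 min; less 45 min break → 8 h 54 min
Total worked: 58 h 2 min = 3482 min.
Regular 40 h 0 min = 2400 min at $32.00/h; overtime 18 h 2 min = 1082 min at $48.00/h.
Pay = (2400 × $32.00 + 1082 × $48.00) ÷ 60 = $2145.60.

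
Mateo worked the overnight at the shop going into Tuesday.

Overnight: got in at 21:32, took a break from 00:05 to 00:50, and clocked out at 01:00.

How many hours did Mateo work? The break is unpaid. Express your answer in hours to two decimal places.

Overnight: 21:32 → midnight = 2 h 28 min; midnight → 01:00 = 1 h 0 min; span 3 h 28 min; less 45 min break → 2 h 43 min

2.72 hours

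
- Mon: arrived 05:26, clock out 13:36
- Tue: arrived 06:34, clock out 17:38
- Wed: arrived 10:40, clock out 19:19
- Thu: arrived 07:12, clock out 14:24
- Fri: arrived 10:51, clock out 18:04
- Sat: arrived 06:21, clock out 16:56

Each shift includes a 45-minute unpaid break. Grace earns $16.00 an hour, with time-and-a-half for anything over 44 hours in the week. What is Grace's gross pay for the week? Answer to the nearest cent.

$809.20

Mon: 05:26–13:36 = 8 h 10 min; less 45 min break → 7 h 25 min
Tue: 06:34–17:38 = 11 h 4 min; less 45 min break → 10 h 19 min
Wed: 10:40–19:19 = 8 h 39 min; less 45 min break → 7 h 54 min
Thu: 07:12–14:24 = 7 h 12 min; less 45 min break → 6 h 27 min
Fri: 10:51–18:04 = 7 h 13 min; less 45 min break → 6 h 28 min
Sat: 06:21–16:56 = 10 h 35 min; less 45 min break → 9 h 50 min
Total worked: 48 h 23 min = 2903 min.
Regular 44 h 0 min = 2640 min at $16.00/h; overtime 4 h 23 min = 263 min at $24.00/h.
Pay = (2640 × $16.00 + 263 × $24.00) ÷ 60 = $809.20.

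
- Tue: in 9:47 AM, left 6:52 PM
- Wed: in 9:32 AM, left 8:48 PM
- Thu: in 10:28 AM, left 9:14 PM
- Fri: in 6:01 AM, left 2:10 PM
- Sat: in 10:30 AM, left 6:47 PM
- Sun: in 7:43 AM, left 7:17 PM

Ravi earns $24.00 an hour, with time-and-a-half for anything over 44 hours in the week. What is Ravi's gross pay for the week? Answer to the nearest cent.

Tue: 9:47 AM–6:52 PM = 9 h 5 min
Wed: 9:32 AM–8:48 PM = 11 h 16 min
Thu: 10:28 AM–9:14 PM = 10 h 46 min
Fri: 6:01 AM–2:10 PM = 8 h 9 min
Sat: 10:30 AM–6:47 PM = 8 h 17 min
Sun: 7:43 AM–7:17 PM = 11 h 34 min
Total worked: 59 h 7 min = 3547 min.
Regular 44 h 0 min = 2640 min at $24.00/h; overtime 15 h 7 min = 907 min at $36.00/h.
Pay = (2640 × $24.00 + 907 × $36.00) ÷ 60 = $1600.20.

$1600.20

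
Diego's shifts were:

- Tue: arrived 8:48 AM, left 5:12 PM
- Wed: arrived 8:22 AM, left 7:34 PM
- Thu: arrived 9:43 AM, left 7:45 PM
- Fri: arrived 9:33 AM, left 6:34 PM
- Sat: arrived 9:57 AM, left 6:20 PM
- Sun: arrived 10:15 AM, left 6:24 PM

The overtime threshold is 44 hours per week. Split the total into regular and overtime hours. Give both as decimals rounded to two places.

Tue: 8:48 AM–5:12 PM = 8 h 24 min
Wed: 8:22 AM–7:34 PM = 11 h 12 min
Thu: 9:43 AM–7:45 PM = 10 h 2 min
Fri: 9:33 AM–6:34 PM = 9 h 1 min
Sat: 9:57 AM–6:20 PM = 8 h 23 min
Sun: 10:15 AM–6:24 PM = 8 h 9 min
Total worked: 55 h 11 min = 55.18 h.
Threshold 44 h → overtime 11 h 11 min, regular 44 h 0 min.

Regular 44.00 hours, overtime 11.18 hours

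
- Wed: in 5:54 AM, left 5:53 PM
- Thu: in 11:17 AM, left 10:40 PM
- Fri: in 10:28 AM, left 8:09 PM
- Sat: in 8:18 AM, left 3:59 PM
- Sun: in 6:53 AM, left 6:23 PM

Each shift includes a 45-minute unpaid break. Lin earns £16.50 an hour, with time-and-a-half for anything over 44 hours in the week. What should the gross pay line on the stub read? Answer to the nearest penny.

Wed: 5:54 AM–5:53 PM = 11 h 59 min; less 45 min break → 11 h 14 min
Thu: 11:17 AM–10:40 PM = 11 h 23 min; less 45 min break → 10 h 38 min
Fri: 10:28 AM–8:09 PM = 9 h 41 min; less 45 min break → 8 h 56 min
Sat: 8:18 AM–3:59 PM = 7 h 41 min; less 45 min break → 6 h 56 min
Sun: 6:53 AM–6:23 PM = 11 h 30 min; less 45 min break → 10 h 45 min
Total worked: 48 h 29 min = 2909 min.
Regular 44 h 0 min = 2640 min at £16.50/h; overtime 4 h 29 min = 269 min at £24.75/h.
Pay = (2640 × £16.50 + 269 × £24.75) ÷ 60 = £836.96.

£836.96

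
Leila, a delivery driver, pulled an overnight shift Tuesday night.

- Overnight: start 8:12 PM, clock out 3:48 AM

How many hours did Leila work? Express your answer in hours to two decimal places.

7.60 hours

Overnight: 8:12 PM → midnight = 3 h 48 min; midnight → 3:48 AM = 3 h 48 min; span 7 h 36 min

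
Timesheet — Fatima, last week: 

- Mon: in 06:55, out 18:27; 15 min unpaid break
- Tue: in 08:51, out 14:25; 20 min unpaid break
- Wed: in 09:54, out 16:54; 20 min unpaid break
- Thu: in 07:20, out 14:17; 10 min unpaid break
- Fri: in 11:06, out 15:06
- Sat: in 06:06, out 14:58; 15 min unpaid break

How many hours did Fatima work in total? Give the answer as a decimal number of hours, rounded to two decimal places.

42.58 hours

Mon: 06:55–18:27 = 11 h 32 min; less 15 min break → 11 h 17 min
Tue: 08:51–14:25 = 5 h 34 min; less 20 min break → 5 h 14 min
Wed: 09:54–16:54 = 7 h 0 min; less 20 min break → 6 h 40 min
Thu: 07:20–14:17 = 6 h 57 min; less 10 min break → 6 h 47 min
Fri: 11:06–15:06 = 4 h 0 min
Sat: 06:06–14:58 = 8 h 52 min; less 15 min break → 8 h 37 min
Total: 11 h 17 min + 5 h 14 min + 6 h 40 min + 6 h 47 min + 4 h 0 min + 8 h 37 min = 42 h 35 min.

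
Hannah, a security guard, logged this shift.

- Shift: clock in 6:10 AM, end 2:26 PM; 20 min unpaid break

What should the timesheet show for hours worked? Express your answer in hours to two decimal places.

7.93 hours

Shift: 6:10 AM–2:26 PM = 8 h 16 min; less 20 min break → 7 h 56 min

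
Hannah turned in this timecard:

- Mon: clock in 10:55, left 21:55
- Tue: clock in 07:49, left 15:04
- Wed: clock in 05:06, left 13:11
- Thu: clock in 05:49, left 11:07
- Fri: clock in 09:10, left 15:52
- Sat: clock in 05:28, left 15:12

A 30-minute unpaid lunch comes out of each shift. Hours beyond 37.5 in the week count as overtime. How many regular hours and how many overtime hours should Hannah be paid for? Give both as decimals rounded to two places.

Mon: 10:55–21:55 = 11 h 0 min; less 30 min break → 10 h 30 min
Tue: 07:49–15:04 = 7 h 15 min; less 30 min break → 6 h 45 min
Wed: 05:06–13:11 = 8 h 5 min; less 30 min break → 7 h 35 min
Thu: 05:49–11:07 = 5 h 18 min; less 30 min break → 4 h 48 min
Fri: 09:10–15:52 = 6 h 42 min; less 30 min break → 6 h 12 min
Sat: 05:28–15:12 = 9 h 44 min; less 30 min break → 9 h 14 min
Total worked: 45 h 4 min = 45.07 h.
Threshold 37.5 h → overtime 7 h 34 min, regular 37 h 30 min.

Regular 37.50 hours, overtime 7.57 hours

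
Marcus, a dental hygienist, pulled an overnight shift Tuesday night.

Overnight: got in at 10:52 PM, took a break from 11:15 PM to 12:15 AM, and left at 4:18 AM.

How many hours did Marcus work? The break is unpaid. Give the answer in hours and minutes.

4 h 26 min

Overnight: 10:52 PM → midnight = 1 h 8 min; midnight → 4:18 AM = 4 h 18 min; span 5 h 26 min; less 60 min break → 4 h 26 min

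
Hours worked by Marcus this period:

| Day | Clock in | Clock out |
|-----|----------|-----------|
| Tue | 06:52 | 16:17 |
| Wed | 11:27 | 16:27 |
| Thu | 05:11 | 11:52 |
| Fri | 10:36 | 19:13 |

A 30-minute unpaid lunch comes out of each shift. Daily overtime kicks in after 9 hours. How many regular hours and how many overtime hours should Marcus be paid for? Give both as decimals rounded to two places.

Regular 27.72 hours, overtime 0.00 hours

Tue: 06:52–16:17 = 9 h 25 min; less 30 min break → 8 h 55 min
Wed: 11:27–16:27 = 5 h 0 min; less 30 min break → 4 h 30 min
Thu: 05:11–11:52 = 6 h 41 min; less 30 min break → 6 h 11 min
Fri: 10:36–19:13 = 8 h 37 min; less 30 min break → 8 h 7 min
Tue reg 8 h 55 min / OT 0 h 0 min; Wed reg 4 h 30 min / OT 0 h 0 min; Thu reg 6 h 11 min / OT 0 h 0 min; Fri reg 8 h 7 min / OT 0 h 0 min.
Totals: regular 27 h 43 min, overtime 0 h 0 min.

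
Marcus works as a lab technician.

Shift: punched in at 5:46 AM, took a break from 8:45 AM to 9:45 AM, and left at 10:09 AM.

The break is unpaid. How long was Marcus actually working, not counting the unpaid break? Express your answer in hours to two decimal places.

Shift: 5:46 AM–10:09 AM = 4 h 23 min; less 60 min break → 3 h 23 min

3.38 hours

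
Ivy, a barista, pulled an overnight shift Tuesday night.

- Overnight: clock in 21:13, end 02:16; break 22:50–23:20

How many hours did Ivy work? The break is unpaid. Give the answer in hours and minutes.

Overnight: 21:13 → midnight = 2 h 47 min; midnight → 02:16 = 2 h 16 min; span 5 h 3 min; less 30 min break → 4 h 33 min

4 h 33 min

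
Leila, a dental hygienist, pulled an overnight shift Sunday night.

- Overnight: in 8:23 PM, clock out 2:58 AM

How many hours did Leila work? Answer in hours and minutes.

Overnight: 8:23 PM → midnight = 3 h 37 min; midnight → 2:58 AM = 2 h 58 min; span 6 h 35 min

6 h 35 min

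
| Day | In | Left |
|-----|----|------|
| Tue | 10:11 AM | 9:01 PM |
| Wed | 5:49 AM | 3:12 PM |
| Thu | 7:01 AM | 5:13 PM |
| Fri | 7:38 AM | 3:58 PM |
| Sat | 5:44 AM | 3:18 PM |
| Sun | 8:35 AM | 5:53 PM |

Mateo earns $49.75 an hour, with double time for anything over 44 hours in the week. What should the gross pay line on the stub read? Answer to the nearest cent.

Tue: 10:11 AM–9:01 PM = 10 h 50 min
Wed: 5:49 AM–3:12 PM = 9 h 23 min
Thu: 7:01 AM–5:13 PM = 10 h 12 min
Fri: 7:38 AM–3:58 PM = 8 h 20 min
Sat: 5:44 AM–3:18 PM = 9 h 34 min
Sun: 8:35 AM–5:53 PM = 9 h 18 min
Total worked: 57 h 37 min = 3457 min.
Regular 44 h 0 min = 2640 min at $49.75/h; overtime 13 h 37 min = 817 min at $99.50/h.
Pay = (2640 × $49.75 + 817 × $99.50) ÷ 60 = $3543.86.

$3543.86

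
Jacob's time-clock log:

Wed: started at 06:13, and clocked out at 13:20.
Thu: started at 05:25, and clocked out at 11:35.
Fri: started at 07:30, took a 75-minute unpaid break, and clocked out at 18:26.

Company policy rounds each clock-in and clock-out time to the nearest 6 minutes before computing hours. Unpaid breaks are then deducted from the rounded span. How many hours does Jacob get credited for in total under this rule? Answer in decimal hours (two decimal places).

Wed: in 06:13→06:12, out 13:20→13:18; 7 h 6 min
Thu: in 05:25→05:24, out 11:35→11:36; 6 h 12 min
Fri: in 07:30→07:30, out 18:26→18:24; 10 h 54 min − 75 min = 9 h 39 min
Total credited: 22 h 57 min.

22.95 hours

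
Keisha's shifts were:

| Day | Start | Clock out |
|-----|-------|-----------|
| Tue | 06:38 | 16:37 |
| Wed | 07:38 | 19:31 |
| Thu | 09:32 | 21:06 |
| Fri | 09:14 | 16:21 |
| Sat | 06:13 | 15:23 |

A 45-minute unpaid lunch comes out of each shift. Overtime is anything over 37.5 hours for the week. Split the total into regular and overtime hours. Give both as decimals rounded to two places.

Regular 37.50 hours, overtime 8.47 hours

Tue: 06:38–16:37 = 9 h 59 min; less 45 min break → 9 h 14 min
Wed: 07:38–19:31 = 11 h 53 min; less 45 min break → 11 h 8 min
Thu: 09:32–21:06 = 11 h 34 min; less 45 min break → 10 h 49 min
Fri: 09:14–16:21 = 7 h 7 min; less 45 min break → 6 h 22 min
Sat: 06:13–15:23 = 9 h 10 min; less 45 min break → 8 h 25 min
Total worked: 45 h 58 min = 45.97 h.
Threshold 37.5 h → overtime 8 h 28 min, regular 37 h 30 min.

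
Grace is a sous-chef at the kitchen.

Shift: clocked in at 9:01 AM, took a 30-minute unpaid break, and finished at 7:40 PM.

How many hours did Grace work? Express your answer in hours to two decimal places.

10.15 hours

Shift: 9:01 AM–7:40 PM = 10 h 39 min; less 30 min break → 10 h 9 min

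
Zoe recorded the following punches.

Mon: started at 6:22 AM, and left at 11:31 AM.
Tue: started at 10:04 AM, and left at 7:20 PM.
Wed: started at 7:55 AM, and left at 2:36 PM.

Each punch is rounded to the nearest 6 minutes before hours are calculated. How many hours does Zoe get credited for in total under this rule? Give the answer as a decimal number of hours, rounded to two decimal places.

21.00 hours

Mon: in 6:22 AM→6:24 AM, out 11:31 AM→11:30 AM; 5 h 6 min
Tue: in 10:04 AM→10:06 AM, out 7:20 PM→7:18 PM; 9 h 12 min
Wed: in 7:55 AM→7:54 AM, out 2:36 PM→2:36 PM; 6 h 42 min
Total credited: 21 h 0 min.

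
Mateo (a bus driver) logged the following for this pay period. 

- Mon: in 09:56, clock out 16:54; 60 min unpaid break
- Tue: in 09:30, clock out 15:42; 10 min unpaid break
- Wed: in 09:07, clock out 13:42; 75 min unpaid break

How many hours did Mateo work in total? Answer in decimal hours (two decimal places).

15.33 hours

Mon: 09:56–16:54 = 6 h 58 min; less 60 min break → 5 h 58 min
Tue: 09:30–15:42 = 6 h 12 min; less 10 min break → 6 h 2 min
Wed: 09:07–13:42 = 4 h 35 min; less 75 min break → 3 h 20 min
Total: 5 h 58 min + 6 h 2 min + 3 h 20 min = 15 h 20 min.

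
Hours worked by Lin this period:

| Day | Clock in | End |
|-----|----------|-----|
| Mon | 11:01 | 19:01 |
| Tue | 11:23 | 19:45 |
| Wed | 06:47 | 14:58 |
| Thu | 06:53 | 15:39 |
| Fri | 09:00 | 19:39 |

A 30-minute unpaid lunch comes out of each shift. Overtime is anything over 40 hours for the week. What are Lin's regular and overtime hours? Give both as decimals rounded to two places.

Regular 40.00 hours, overtime 1.47 hours

Mon: 11:01–19:01 = 8 h 0 min; less 30 min break → 7 h 30 min
Tue: 11:23–19:45 = 8 h 22 min; less 30 min break → 7 h 52 min
Wed: 06:47–14:58 = 8 h 11 min; less 30 min break → 7 h 41 min
Thu: 06:53–15:39 = 8 h 46 min; less 30 min break → 8 h 16 min
Fri: 09:00–19:39 = 10 h 39 min; less 30 min break → 10 h 9 min
Total worked: 41 h 28 min = 41.47 h.
Threshold 40 h → overtime 1 h 28 min, regular 40 h 0 min.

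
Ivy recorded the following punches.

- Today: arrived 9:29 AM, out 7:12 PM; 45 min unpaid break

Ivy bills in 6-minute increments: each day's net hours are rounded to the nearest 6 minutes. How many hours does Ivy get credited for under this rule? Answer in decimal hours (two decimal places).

Today: 9:29 AM–7:12 PM = 9 h 43 min − 45 min = 8 h 58 min → rounds to 9 h 0 min

9.00 hours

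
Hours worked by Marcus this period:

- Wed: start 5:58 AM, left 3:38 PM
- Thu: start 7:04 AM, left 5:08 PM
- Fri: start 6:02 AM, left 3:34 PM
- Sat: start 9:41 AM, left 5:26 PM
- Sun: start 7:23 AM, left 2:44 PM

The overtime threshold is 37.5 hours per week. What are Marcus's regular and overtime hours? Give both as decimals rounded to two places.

Regular 37.50 hours, overtime 6.87 hours

Wed: 5:58 AM–3:38 PM = 9 h 40 min
Thu: 7:04 AM–5:08 PM = 10 h 4 min
Fri: 6:02 AM–3:34 PM = 9 h 32 min
Sat: 9:41 AM–5:26 PM = 7 h 45 min
Sun: 7:23 AM–2:44 PM = 7 h 21 min
Total worked: 44 h 22 min = 44.37 h.
Threshold 37.5 h → overtime 6 h 52 min, regular 37 h 30 min.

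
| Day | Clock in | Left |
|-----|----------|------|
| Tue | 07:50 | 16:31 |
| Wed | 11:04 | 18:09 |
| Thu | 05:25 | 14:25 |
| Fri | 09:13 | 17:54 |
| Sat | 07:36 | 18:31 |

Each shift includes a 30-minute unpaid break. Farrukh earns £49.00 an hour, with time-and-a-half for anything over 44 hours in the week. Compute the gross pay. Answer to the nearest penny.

Tue: 07:50–16:31 = 8 h 41 min; less 30 min break → 8 h 11 min
Wed: 11:04–18:09 = 7 h 5 min; less 30 min break → 6 h 35 min
Thu: 05:25–14:25 = 9 h 0 min; less 30 min break → 8 h 30 min
Fri: 09:13–17:54 = 8 h 41 min; less 30 min break → 8 h 11 min
Sat: 07:36–18:31 = 10 h 55 min; less 30 min break → 10 h 25 min
Total worked: 41 h 52 min = 2512 min.
Regular 41 h 52 min = 2512 min at £49.00/h; overtime 0 h 0 min = 0 min at £73.50/h.
Pay = (2512 × £49.00 + 0 × £73.50) ÷ 60 = £2051.47.

£2051.47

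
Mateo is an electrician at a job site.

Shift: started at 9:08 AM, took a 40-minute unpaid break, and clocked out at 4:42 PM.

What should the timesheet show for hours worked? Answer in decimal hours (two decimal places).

6.90 hours

Shift: 9:08 AM–4:42 PM = 7 h 34 min; less 40 min break → 6 h 54 min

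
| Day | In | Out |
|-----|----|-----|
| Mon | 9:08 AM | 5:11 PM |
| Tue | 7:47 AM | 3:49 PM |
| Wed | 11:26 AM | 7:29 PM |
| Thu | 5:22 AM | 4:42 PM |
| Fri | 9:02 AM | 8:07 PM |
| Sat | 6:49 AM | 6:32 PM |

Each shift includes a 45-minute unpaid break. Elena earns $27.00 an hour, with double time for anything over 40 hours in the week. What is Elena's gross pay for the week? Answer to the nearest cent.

Mon: 9:08 AM–5:11 PM = 8 h 3 min; less 45 min break → 7 h 18 min
Tue: 7:47 AM–3:49 PM = 8 h 2 min; less 45 min break → 7 h 17 min
Wed: 11:26 AM–7:29 PM = 8 h 3 min; less 45 min break → 7 h 18 min
Thu: 5:22 AM–4:42 PM = 11 h 20 min; less 45 min break → 10 h 35 min
Fri: 9:02 AM–8:07 PM = 11 h 5 min; less 45 min break → 10 h 20 min
Sat: 6:49 AM–6:32 PM = 11 h 43 min; less 45 min break → 10 h 58 min
Total worked: 53 h 46 min = 3226 min.
Regular 40 h 0 min = 2400 min at $27.00/h; overtime 13 h 46 min = 826 min at $54.00/h.
Pay = (2400 × $27.00 + 826 × $54.00) ÷ 60 = $1823.40.

$1823.40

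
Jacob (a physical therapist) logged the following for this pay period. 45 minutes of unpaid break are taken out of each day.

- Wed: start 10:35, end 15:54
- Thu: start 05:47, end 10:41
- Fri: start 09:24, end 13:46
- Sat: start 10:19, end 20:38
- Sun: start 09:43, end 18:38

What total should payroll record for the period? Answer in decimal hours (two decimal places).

30.07 hours

Wed: 10:35–15:54 = 5 h 19 min; less 45 min break → 4 h 34 min
Thu: 05:47–10:41 = 4 h 54 min; less 45 min break → 4 h 9 min
Fri: 09:24–13:46 = 4 h 22 min; less 45 min break → 3 h 37 min
Sat: 10:19–20:38 = 10 h 19 min; less 45 min break → 9 h 34 min
Sun: 09:43–18:38 = 8 h 55 min; less 45 min break → 8 h 10 min
Total: 4 h 34 min + 4 h 9 min + 3 h 37 min + 9 h 34 min + 8 h 10 min = 30 h 4 min.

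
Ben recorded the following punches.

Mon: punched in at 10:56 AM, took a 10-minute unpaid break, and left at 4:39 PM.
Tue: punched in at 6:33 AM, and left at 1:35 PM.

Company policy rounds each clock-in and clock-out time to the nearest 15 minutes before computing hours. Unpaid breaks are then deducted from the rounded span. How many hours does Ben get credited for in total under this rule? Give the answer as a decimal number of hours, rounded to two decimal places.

Mon: in 10:56 AM→11:00 AM, out 4:39 PM→4:45 PM; 5 h 45 min − 10 min = 5 h 35 min
Tue: in 6:33 AM→6:30 AM, out 1:35 PM→1:30 PM; 7 h 0 min
Total credited: 12 h 35 min.

12.58 hours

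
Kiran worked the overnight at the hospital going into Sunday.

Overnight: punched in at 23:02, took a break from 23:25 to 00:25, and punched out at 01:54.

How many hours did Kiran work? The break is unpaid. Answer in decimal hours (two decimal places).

Overnight: 23:02 → midnight = 0 h 58 min; midnight → 01:54 = 1 h 54 min; span 2 h 52 min; less 60 min break → 1 h 52 min

1.87 hours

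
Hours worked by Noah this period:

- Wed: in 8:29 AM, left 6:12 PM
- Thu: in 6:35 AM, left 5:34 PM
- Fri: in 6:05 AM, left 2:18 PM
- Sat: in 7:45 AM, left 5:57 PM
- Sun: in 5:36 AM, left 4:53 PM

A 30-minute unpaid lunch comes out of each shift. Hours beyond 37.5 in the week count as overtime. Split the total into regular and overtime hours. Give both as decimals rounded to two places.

Wed: 8:29 AM–6:12 PM = 9 h 43 min; less 30 min break → 9 h 13 min
Thu: 6:35 AM–5:34 PM = 10 h 59 min; less 30 min break → 10 h 29 min
Fri: 6:05 AM–2:18 PM = 8 h 13 min; less 30 min break → 7 h 43 min
Sat: 7:45 AM–5:57 PM = 10 h 12 min; less 30 min break → 9 h 42 min
Sun: 5:36 AM–4:53 PM = 11 h 17 min; less 30 min break → 10 h 47 min
Total worked: 47 h 54 min = 47.90 h.
Threshold 37.5 h → overtime 10 h 24 min, regular 37 h 30 min.

Regular 37.50 hours, overtime 10.40 hours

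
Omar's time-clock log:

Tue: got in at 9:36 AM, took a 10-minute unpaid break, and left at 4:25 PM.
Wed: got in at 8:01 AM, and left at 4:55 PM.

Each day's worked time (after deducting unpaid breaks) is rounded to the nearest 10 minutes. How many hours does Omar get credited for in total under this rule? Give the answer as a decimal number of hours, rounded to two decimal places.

Tue: 9:36 AM–4:25 PM = 6 h 49 min − 10 min = 6 h 39 min → rounds to 6 h 40 min
Wed: 8:01 AM–4:55 PM = 8 h 54 min → rounds to 8 h 50 min
Total credited: 15 h 30 min.

15.50 hours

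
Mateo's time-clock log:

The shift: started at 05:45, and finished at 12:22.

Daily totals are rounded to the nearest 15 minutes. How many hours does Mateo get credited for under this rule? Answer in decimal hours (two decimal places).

The shift: 05:45–12:22 = 6 h 37 min → rounds to 6 h 30 min

6.50 hours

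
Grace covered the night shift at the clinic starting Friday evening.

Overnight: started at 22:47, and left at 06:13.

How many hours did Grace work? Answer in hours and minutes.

7 h 26 min

Overnight: 22:47 → midnight = 1 h 13 min; midnight → 06:13 = 6 h 13 min; span 7 h 26 min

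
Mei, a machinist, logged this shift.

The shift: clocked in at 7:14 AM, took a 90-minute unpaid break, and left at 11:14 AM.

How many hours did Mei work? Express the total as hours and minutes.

The shift: 7:14 AM–11:14 AM = 4 h 0 min; less 90 min break → 2 h 30 min

2 h 30 min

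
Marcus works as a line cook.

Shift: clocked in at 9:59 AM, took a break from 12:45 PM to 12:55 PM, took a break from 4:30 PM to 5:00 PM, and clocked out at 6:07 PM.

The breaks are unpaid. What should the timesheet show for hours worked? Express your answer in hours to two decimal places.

7.47 hours

Shift: 9:59 AM–6:07 PM = 8 h 8 min; less 40 min break → 7 h 28 min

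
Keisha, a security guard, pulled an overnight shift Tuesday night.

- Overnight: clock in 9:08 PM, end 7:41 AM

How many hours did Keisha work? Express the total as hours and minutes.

10 h 33 min

Overnight: 9:08 PM → midnight = 2 h 52 min; midnight → 7:41 AM = 7 h 41 min; span 10 h 33 min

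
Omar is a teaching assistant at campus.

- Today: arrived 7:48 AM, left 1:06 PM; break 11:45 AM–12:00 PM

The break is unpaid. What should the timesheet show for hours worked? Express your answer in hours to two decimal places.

Today: 7:48 AM–1:06 PM = 5 h 18 min; less 15 min break → 5 h 3 min

5.05 hours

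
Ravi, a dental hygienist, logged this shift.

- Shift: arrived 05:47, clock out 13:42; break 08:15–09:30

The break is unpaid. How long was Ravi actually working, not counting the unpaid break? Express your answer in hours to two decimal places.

Shift: 05:47–13:42 = 7 h 55 min; less 75 min break → 6 h 40 min

6.67 hours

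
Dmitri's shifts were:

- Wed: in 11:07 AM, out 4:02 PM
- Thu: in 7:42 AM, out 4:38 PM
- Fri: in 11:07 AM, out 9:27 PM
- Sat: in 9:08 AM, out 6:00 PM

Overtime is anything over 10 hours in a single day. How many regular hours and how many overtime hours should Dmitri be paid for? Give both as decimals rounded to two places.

Wed: 11:07 AM–4:02 PM = 4 h 55 min
Thu: 7:42 AM–4:38 PM = 8 h 56 min
Fri: 11:07 AM–9:27 PM = 10 h 20 min
Sat: 9:08 AM–6:00 PM = 8 h 52 min
Wed reg 4 h 55 min / OT 0 h 0 min; Thu reg 8 h 56 min / OT 0 h 0 min; Fri reg 10 h 0 min / OT 0 h 20 min; Sat reg 8 h 52 min / OT 0 h 0 min.
Totals: regular 32 h 43 min, overtime 0 h 20 min.

Regular 32.72 hours, overtime 0.33 hours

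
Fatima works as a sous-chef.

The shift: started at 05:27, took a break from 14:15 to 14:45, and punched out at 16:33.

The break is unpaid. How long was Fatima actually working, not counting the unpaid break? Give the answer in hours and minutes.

10 h 36 min

The shift: 05:27–16:33 = 11 h 6 min; less 30 min break → 10 h 36 min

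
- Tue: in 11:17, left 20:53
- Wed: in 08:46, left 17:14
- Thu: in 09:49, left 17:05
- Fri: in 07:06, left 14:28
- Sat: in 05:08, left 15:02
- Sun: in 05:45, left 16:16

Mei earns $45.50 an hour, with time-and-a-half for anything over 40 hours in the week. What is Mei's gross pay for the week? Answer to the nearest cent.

$2715.21

Tue: 11:17–20:53 = 9 h 36 min
Wed: 08:46–17:14 = 8 h 28 min
Thu: 09:49–17:05 = 7 h 16 min
Fri: 07:06–14:28 = 7 h 22 min
Sat: 05:08–15:02 = 9 h 54 min
Sun: 05:45–16:16 = 10 h 31 min
Total worked: 53 h 7 min = 3187 min.
Regular 40 h 0 min = 2400 min at $45.50/h; overtime 13 h 7 min = 787 min at $68.25/h.
Pay = (2400 × $45.50 + 787 × $68.25) ÷ 60 = $2715.21.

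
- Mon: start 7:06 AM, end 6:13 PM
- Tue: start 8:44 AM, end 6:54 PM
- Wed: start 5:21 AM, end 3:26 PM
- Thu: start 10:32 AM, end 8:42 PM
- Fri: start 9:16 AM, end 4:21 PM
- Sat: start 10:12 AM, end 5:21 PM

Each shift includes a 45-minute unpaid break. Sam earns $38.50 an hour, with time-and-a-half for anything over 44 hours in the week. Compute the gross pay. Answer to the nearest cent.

Mon: 7:06 AM–6:13 PM = 11 h 7 min; less 45 min break → 10 h 22 min
Tue: 8:44 AM–6:54 PM = 10 h 10 min; less 45 min break → 9 h 25 min
Wed: 5:21 AM–3:26 PM = 10 h 5 min; less 45 min break → 9 h 20 min
Thu: 10:32 AM–8:42 PM = 10 h 10 min; less 45 min break → 9 h 25 min
Fri: 9:16 AM–4:21 PM = 7 h 5 min; less 45 min break → 6 h 20 min
Sat: 10:12 AM–5:21 PM = 7 h 9 min; less 45 min break → 6 h 24 min
Total worked: 51 h 16 min = 3076 min.
Regular 44 h 0 min = 2640 min at $38.50/h; overtime 7 h 16 min = 436 min at $57.75/h.
Pay = (2640 × $38.50 + 436 × $57.75) ÷ 60 = $2113.65.

$2113.65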